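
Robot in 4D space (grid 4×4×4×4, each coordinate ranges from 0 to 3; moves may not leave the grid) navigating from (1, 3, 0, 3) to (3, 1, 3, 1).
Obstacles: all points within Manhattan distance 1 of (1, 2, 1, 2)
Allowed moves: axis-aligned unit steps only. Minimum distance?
9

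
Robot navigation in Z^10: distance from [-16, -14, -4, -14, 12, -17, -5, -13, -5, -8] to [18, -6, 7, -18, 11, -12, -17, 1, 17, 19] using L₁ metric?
138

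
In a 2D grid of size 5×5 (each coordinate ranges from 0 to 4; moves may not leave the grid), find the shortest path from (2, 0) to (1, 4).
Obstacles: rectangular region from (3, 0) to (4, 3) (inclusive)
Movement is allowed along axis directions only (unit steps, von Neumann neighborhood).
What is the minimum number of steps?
5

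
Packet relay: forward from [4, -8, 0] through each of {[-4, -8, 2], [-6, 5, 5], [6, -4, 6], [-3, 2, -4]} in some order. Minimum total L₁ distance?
62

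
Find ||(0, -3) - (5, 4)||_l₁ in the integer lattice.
12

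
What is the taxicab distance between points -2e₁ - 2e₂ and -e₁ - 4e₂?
3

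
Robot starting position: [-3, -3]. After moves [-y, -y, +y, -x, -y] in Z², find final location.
(-4, -5)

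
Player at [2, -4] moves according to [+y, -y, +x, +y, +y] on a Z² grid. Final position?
(3, -2)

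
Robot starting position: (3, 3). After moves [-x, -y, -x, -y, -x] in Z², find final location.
(0, 1)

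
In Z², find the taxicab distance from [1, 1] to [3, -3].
6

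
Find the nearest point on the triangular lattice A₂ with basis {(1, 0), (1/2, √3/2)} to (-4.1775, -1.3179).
(-4, -1.732)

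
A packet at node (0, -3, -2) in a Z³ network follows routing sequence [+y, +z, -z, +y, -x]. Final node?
(-1, -1, -2)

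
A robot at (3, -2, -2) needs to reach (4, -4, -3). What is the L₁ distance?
4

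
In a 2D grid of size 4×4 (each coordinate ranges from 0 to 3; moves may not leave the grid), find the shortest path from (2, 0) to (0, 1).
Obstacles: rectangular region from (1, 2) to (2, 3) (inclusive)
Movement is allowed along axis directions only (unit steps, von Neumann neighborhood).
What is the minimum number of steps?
3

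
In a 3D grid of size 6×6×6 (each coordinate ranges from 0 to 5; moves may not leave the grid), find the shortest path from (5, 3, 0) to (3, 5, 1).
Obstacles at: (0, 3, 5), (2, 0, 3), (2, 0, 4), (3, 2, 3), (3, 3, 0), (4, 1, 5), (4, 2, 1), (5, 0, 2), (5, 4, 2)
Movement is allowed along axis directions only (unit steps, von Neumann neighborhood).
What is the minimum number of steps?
5
(one shortest path: (5, 3, 0) → (4, 3, 0) → (4, 4, 0) → (3, 4, 0) → (3, 5, 0) → (3, 5, 1))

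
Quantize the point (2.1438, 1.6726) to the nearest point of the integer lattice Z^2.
(2, 2)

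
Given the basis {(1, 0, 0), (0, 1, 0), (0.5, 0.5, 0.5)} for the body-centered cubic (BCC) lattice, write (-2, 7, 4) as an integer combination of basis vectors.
-6b₁ + 3b₂ + 8b₃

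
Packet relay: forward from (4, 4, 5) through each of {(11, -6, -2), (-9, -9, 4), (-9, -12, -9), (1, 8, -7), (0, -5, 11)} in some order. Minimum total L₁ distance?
109
(one optimal route: (4, 4, 5) → (1, 8, -7) → (11, -6, -2) → (0, -5, 11) → (-9, -9, 4) → (-9, -12, -9))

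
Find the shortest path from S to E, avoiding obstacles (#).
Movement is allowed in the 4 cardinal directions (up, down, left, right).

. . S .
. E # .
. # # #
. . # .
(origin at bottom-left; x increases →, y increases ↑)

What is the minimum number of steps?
2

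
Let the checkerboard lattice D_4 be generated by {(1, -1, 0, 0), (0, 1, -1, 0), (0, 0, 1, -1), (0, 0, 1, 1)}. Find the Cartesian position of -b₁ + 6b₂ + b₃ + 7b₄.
(-1, 7, 2, 6)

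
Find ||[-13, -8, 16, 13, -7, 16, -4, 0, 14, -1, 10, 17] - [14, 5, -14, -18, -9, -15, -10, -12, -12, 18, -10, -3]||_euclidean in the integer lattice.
75.7694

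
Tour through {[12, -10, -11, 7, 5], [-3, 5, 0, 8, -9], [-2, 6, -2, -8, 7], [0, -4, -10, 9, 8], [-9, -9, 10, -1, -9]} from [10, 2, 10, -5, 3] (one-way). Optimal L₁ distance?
183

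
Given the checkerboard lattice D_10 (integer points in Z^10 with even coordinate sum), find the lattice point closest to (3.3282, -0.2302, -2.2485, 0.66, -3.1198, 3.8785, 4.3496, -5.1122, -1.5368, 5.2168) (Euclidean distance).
(3, 0, -2, 1, -3, 4, 4, -5, -1, 5)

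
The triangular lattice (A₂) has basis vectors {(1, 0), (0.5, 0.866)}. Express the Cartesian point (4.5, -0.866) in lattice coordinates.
5b₁ - b₂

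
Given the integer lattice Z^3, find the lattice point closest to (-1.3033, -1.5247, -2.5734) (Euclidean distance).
(-1, -2, -3)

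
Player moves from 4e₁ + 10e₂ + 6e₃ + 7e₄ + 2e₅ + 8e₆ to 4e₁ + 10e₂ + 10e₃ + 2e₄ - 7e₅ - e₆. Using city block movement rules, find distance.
27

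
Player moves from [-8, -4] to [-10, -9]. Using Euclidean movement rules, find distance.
5.38516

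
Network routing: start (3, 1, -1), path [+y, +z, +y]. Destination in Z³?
(3, 3, 0)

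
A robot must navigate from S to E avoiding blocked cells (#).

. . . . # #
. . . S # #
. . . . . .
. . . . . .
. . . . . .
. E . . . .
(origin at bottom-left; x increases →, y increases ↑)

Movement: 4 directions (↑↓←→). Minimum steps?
6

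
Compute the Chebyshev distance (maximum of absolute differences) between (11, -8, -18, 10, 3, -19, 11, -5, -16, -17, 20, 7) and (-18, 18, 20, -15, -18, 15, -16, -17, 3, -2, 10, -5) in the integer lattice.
38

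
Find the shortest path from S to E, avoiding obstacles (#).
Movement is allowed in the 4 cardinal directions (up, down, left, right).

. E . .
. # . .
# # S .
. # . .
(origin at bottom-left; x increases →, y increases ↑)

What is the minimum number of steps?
3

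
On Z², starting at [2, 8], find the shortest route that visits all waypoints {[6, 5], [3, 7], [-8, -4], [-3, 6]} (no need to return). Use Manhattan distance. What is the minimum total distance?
32
(one optimal route: (2, 8) → (3, 7) → (6, 5) → (-3, 6) → (-8, -4))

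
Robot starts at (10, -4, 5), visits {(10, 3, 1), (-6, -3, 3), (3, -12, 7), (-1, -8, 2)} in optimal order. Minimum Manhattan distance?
59
(one optimal route: (10, -4, 5) → (10, 3, 1) → (-6, -3, 3) → (-1, -8, 2) → (3, -12, 7))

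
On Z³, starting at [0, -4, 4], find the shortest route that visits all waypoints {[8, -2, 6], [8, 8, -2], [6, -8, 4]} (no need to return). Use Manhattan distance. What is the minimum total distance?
38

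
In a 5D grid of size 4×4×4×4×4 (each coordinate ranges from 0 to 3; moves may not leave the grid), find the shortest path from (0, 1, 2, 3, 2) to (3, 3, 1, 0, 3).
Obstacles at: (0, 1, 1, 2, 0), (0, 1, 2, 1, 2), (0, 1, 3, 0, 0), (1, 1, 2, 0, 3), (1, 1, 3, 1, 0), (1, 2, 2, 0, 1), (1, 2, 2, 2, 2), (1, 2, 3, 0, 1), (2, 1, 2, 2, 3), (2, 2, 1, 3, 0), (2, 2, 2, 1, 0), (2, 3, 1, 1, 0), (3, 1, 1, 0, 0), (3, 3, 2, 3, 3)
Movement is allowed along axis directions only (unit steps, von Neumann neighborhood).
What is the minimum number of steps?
10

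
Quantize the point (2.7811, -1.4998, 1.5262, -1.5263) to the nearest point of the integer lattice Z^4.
(3, -1, 2, -2)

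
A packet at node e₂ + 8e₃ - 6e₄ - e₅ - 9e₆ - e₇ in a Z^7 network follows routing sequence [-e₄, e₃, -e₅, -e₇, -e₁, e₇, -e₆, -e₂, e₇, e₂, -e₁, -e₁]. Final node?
(-3, 1, 9, -7, -2, -10, 0)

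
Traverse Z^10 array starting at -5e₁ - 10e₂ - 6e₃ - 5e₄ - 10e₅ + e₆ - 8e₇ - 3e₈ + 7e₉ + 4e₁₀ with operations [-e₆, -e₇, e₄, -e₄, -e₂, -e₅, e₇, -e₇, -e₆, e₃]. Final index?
(-5, -11, -5, -5, -11, -1, -9, -3, 7, 4)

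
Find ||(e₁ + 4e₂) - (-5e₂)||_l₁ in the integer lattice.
10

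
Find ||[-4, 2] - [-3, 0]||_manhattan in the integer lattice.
3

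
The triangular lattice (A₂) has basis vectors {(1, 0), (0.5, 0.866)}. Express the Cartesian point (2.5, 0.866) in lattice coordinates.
2b₁ + b₂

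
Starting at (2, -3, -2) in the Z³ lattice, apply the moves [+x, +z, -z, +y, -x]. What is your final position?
(2, -2, -2)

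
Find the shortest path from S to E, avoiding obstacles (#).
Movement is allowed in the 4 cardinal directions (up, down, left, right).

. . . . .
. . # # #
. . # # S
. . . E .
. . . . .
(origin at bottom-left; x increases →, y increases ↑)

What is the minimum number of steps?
2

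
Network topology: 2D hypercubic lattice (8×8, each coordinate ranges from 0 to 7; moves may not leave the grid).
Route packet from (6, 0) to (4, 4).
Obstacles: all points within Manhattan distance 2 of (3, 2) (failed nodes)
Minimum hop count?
6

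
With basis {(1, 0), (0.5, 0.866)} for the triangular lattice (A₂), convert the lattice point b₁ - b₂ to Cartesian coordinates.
(0.5, -0.866)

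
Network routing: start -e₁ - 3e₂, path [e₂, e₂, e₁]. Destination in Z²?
(0, -1)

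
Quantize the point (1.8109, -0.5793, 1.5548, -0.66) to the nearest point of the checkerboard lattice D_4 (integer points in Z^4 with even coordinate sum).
(2, -1, 2, -1)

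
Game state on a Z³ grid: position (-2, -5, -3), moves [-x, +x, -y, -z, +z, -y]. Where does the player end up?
(-2, -7, -3)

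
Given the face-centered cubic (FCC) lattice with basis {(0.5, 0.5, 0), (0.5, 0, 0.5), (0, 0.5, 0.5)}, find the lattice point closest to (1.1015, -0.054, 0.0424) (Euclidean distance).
(1, 0, 0)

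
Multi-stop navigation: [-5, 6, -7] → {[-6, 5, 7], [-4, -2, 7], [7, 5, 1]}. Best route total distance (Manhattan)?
49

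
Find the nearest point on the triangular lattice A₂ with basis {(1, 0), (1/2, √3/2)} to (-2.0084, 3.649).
(-2, 3.464)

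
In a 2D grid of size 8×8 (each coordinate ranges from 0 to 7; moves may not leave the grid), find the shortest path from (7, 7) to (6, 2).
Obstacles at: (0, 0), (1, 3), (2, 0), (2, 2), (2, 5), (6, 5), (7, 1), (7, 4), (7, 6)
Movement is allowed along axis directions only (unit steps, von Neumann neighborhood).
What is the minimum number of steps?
8
(one shortest path: (7, 7) → (6, 7) → (5, 7) → (5, 6) → (5, 5) → (5, 4) → (6, 4) → (6, 3) → (6, 2))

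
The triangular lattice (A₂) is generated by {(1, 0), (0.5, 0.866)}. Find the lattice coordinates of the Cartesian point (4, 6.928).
8b₂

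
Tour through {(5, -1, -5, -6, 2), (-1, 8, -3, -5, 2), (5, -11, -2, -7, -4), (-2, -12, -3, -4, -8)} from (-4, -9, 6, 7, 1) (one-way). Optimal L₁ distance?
88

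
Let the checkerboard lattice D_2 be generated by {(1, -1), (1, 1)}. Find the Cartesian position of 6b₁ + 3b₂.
(9, -3)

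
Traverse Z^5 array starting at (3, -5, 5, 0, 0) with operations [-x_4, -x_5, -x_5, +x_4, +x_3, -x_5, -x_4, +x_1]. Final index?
(4, -5, 6, -1, -3)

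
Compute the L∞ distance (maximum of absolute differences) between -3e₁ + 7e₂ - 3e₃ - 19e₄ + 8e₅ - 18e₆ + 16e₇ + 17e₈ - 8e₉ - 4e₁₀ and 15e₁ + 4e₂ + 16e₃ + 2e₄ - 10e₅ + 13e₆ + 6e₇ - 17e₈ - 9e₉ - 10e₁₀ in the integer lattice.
34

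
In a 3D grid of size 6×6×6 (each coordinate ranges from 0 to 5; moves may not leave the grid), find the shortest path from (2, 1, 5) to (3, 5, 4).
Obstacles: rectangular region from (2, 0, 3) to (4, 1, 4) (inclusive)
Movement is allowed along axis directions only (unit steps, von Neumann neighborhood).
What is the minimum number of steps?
6
(one shortest path: (2, 1, 5) → (3, 1, 5) → (3, 2, 5) → (3, 3, 5) → (3, 4, 5) → (3, 5, 5) → (3, 5, 4))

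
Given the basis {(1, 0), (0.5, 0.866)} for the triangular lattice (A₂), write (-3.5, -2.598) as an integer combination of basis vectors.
-2b₁ - 3b₂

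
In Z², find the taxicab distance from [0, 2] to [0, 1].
1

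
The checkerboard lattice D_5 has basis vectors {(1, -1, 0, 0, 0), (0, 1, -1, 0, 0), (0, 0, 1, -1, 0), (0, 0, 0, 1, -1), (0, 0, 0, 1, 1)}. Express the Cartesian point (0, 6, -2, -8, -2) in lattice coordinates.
6b₂ + 4b₃ - b₄ - 3b₅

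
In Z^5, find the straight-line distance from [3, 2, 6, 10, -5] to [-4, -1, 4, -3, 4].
17.6635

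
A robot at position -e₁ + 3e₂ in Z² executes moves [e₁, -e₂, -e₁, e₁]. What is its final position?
(0, 2)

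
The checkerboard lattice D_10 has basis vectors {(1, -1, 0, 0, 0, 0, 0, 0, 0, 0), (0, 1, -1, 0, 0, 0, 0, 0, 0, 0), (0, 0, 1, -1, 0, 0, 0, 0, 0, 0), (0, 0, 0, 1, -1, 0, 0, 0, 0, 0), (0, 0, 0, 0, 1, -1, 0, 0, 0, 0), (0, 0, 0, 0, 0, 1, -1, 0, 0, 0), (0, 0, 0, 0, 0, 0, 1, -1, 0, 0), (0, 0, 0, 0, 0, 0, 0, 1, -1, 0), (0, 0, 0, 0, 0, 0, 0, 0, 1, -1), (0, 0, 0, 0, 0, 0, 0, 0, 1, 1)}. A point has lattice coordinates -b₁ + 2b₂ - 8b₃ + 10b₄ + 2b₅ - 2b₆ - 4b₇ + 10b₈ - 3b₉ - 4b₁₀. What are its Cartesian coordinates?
(-1, 3, -10, 18, -8, -4, -2, 14, -17, -1)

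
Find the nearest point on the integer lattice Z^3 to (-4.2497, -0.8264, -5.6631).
(-4, -1, -6)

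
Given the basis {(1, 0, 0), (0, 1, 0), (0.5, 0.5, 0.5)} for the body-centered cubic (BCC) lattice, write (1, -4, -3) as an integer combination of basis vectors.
4b₁ - b₂ - 6b₃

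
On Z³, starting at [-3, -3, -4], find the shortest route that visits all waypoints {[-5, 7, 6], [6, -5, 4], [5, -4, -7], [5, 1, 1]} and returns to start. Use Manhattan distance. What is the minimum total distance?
78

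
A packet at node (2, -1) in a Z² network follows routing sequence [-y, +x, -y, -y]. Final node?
(3, -4)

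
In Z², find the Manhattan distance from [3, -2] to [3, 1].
3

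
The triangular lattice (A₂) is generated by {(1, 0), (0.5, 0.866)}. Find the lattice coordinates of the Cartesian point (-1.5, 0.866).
-2b₁ + b₂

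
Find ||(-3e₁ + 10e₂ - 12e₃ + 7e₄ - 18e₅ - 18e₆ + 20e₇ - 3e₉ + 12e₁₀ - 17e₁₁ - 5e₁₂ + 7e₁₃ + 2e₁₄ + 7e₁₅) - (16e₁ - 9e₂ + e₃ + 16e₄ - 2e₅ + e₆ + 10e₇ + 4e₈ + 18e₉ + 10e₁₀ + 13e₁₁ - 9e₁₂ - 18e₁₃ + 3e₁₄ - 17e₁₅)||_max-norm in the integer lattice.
30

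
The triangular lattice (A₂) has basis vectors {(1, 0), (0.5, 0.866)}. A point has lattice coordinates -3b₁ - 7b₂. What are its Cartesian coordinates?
(-6.5, -6.062)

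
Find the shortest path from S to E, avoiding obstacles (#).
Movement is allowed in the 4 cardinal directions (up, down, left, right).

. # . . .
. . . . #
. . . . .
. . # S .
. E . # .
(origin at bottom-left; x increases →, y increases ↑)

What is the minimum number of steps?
5
(one shortest path: (3, 1) → (3, 2) → (2, 2) → (1, 2) → (1, 1) → (1, 0))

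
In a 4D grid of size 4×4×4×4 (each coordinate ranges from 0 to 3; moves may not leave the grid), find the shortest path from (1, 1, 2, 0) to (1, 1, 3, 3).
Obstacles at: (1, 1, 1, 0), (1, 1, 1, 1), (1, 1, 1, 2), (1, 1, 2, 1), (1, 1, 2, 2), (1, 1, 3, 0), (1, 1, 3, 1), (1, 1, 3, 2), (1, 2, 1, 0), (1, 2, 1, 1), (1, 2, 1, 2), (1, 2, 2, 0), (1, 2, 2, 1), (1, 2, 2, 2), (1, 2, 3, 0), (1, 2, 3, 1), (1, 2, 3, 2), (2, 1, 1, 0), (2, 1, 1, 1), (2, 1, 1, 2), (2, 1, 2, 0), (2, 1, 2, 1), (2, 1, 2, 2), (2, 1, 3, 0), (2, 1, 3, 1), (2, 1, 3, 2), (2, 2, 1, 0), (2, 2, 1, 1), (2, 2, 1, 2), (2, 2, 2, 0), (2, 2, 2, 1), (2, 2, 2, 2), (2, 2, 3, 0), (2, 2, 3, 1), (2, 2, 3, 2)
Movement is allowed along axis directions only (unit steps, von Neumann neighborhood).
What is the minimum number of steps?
6
(one shortest path: (1, 1, 2, 0) → (0, 1, 2, 0) → (0, 1, 3, 0) → (0, 1, 3, 1) → (0, 1, 3, 2) → (0, 1, 3, 3) → (1, 1, 3, 3))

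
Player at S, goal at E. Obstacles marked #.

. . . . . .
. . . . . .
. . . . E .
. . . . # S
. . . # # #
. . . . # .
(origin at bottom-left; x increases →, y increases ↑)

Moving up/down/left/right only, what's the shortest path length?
2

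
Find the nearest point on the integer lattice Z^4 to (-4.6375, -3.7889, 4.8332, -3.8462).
(-5, -4, 5, -4)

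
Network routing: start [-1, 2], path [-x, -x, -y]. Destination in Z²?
(-3, 1)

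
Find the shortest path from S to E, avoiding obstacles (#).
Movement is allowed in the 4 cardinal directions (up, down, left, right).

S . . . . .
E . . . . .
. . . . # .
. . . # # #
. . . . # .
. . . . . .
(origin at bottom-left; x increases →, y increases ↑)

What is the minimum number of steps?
1
(one shortest path: (0, 5) → (0, 4))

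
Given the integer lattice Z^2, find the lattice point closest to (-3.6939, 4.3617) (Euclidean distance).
(-4, 4)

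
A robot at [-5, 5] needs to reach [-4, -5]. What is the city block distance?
11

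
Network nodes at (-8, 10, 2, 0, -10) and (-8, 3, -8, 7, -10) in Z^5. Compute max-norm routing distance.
10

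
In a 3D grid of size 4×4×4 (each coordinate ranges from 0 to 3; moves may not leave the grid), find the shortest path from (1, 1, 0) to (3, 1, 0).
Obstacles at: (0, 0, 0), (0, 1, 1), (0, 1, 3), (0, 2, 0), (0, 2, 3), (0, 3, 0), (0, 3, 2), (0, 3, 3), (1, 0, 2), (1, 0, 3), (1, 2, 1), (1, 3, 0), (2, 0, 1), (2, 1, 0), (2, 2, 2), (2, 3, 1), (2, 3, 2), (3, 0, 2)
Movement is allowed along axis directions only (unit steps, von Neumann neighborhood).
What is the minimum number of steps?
4
(one shortest path: (1, 1, 0) → (1, 0, 0) → (2, 0, 0) → (3, 0, 0) → (3, 1, 0))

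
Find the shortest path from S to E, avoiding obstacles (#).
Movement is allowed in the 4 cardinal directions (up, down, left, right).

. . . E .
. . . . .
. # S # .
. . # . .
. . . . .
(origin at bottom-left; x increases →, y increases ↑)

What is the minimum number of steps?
3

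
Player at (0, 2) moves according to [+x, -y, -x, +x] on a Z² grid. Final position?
(1, 1)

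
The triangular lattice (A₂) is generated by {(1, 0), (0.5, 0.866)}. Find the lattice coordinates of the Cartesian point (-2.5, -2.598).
-b₁ - 3b₂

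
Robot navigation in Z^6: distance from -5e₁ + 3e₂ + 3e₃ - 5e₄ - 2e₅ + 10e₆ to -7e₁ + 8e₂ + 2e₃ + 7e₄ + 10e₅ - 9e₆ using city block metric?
51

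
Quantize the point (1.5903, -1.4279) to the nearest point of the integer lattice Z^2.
(2, -1)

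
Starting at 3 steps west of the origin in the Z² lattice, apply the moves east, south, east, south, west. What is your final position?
(-2, -2)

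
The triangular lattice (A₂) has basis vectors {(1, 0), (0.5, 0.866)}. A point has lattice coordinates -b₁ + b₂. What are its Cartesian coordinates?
(-0.5, 0.866)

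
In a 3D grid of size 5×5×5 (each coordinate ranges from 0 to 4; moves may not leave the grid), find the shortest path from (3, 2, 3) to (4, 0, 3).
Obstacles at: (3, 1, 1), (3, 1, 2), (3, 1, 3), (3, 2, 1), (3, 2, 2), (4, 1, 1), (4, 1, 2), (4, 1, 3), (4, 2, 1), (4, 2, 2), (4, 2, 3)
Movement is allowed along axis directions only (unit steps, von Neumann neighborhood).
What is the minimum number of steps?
5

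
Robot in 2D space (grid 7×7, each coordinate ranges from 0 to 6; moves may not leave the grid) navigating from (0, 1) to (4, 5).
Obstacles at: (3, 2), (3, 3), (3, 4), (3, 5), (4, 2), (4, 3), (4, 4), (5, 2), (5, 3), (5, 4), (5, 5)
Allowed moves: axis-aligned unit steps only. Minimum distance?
10
(one shortest path: (0, 1) → (1, 1) → (2, 1) → (2, 2) → (2, 3) → (2, 4) → (2, 5) → (2, 6) → (3, 6) → (4, 6) → (4, 5))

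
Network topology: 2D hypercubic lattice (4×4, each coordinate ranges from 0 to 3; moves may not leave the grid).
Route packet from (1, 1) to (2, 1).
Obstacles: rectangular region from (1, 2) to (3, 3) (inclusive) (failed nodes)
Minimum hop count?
1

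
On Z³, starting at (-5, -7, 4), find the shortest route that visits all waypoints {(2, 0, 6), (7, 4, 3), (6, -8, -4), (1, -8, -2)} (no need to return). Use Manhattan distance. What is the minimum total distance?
52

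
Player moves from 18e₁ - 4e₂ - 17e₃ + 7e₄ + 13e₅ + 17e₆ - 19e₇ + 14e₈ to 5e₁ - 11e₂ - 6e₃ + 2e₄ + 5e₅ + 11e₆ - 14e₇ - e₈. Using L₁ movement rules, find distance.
70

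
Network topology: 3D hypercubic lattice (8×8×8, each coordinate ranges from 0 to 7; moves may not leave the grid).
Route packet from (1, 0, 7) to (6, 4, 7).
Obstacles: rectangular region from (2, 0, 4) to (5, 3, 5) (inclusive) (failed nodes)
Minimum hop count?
9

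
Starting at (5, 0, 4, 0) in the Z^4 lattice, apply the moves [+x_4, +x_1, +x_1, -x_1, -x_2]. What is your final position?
(6, -1, 4, 1)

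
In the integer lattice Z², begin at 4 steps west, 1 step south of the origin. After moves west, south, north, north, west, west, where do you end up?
(-7, 0)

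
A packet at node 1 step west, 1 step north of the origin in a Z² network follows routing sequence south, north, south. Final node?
(-1, 0)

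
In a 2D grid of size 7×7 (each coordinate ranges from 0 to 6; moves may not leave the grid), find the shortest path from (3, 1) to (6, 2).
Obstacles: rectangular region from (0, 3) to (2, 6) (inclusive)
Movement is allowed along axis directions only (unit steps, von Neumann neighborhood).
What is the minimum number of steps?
4
(one shortest path: (3, 1) → (4, 1) → (5, 1) → (6, 1) → (6, 2))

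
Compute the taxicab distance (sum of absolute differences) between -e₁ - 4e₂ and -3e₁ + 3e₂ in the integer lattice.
9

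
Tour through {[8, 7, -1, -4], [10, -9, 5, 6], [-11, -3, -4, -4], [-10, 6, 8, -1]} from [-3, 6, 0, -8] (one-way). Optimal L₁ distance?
113
(one optimal route: (-3, 6, 0, -8) → (-10, 6, 8, -1) → (-11, -3, -4, -4) → (8, 7, -1, -4) → (10, -9, 5, 6))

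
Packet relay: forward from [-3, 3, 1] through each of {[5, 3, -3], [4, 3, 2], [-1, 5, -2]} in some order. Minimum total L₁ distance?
22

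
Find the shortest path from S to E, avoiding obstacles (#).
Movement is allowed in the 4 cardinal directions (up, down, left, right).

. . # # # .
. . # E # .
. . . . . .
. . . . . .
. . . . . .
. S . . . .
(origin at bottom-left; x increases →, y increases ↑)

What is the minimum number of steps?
6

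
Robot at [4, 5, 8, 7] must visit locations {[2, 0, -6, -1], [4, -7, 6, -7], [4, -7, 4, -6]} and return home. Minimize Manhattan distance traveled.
84
(one optimal route: (4, 5, 8, 7) → (2, 0, -6, -1) → (4, -7, 4, -6) → (4, -7, 6, -7) → (4, 5, 8, 7))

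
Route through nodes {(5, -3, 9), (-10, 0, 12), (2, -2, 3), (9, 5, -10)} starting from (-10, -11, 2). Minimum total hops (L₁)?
79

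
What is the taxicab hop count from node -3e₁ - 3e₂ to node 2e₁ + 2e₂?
10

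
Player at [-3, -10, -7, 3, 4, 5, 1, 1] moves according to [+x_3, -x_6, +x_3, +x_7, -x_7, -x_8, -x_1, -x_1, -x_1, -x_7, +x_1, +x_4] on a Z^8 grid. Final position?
(-5, -10, -5, 4, 4, 4, 0, 0)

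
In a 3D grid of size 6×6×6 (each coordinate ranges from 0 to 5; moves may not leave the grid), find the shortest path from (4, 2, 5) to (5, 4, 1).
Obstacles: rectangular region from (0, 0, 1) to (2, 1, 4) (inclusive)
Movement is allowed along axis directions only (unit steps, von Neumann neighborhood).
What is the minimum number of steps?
7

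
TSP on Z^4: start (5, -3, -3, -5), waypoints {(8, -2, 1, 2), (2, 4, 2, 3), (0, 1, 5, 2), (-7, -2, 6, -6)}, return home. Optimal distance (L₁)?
80
(one optimal route: (5, -3, -3, -5) → (8, -2, 1, 2) → (2, 4, 2, 3) → (0, 1, 5, 2) → (-7, -2, 6, -6) → (5, -3, -3, -5))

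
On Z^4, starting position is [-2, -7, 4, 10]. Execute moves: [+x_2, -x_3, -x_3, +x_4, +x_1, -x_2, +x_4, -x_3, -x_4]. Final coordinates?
(-1, -7, 1, 11)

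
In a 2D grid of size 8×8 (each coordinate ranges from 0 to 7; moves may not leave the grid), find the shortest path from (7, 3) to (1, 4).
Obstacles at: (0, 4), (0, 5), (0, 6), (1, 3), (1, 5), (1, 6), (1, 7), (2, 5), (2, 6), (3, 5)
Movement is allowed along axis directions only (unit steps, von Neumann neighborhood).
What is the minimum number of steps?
7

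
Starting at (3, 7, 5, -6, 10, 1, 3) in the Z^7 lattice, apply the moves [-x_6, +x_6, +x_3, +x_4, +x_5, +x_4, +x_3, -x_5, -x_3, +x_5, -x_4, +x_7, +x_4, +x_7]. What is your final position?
(3, 7, 6, -4, 11, 1, 5)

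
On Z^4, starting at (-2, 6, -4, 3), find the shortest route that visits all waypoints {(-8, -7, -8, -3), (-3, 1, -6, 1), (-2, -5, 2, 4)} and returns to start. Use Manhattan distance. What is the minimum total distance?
72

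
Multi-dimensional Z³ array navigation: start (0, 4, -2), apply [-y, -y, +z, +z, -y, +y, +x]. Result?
(1, 2, 0)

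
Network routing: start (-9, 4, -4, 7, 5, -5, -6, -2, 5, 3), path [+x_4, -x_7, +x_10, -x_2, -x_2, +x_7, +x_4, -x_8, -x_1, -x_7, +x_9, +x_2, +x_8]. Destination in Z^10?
(-10, 3, -4, 9, 5, -5, -7, -2, 6, 4)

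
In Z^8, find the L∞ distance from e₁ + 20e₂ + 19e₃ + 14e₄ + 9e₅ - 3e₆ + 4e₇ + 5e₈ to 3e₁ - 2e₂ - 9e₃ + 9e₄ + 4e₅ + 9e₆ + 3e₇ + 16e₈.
28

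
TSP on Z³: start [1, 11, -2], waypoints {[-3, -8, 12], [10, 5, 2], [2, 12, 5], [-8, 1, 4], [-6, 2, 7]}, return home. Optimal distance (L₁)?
108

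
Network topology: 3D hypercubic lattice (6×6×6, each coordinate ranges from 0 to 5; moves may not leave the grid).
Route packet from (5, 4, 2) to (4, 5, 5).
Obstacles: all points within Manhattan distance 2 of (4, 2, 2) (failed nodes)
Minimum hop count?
5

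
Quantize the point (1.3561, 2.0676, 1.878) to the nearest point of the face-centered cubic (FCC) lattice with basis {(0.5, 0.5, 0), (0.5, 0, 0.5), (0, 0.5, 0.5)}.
(1, 2, 2)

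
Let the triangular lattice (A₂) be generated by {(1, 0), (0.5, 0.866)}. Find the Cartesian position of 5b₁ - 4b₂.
(3, -3.464)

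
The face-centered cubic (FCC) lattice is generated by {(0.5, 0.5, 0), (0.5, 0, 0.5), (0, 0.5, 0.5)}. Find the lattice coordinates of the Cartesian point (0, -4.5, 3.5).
-8b₁ + 8b₂ - b₃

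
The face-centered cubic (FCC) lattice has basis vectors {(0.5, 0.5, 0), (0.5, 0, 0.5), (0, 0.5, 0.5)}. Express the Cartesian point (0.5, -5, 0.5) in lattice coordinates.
-5b₁ + 6b₂ - 5b₃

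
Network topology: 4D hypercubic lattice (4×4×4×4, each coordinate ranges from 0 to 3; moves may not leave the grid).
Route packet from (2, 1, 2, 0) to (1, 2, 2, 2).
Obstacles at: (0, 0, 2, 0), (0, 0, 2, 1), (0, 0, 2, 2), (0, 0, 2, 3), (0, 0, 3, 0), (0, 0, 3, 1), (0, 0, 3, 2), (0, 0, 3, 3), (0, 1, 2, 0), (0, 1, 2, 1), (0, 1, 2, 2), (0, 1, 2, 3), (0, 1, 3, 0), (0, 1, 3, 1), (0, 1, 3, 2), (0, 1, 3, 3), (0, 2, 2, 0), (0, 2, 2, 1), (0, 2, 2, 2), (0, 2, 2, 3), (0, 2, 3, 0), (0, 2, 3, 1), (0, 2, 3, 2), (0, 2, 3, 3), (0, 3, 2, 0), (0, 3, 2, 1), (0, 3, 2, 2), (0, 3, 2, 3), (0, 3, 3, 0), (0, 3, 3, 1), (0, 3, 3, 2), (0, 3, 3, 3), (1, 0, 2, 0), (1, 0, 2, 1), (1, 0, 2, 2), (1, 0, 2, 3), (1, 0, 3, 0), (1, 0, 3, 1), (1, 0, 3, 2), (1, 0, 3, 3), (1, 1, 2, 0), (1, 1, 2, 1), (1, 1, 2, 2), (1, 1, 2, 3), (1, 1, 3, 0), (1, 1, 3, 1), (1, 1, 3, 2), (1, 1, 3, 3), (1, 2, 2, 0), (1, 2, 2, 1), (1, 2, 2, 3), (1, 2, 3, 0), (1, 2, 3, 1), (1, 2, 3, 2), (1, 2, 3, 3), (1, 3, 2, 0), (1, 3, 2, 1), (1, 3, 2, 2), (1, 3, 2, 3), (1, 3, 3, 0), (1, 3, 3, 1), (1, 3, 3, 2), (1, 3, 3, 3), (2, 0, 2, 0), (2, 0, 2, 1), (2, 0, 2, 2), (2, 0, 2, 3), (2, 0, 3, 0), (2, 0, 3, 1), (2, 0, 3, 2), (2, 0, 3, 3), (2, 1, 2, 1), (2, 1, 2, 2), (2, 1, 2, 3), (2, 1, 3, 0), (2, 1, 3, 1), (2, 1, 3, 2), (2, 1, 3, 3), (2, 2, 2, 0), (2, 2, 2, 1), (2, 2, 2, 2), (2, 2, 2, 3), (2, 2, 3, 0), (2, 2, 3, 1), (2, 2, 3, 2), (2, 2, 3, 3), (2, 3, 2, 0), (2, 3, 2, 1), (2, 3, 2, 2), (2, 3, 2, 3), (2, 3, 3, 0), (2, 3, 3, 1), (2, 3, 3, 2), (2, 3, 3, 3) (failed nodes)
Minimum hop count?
6
(one shortest path: (2, 1, 2, 0) → (2, 1, 1, 0) → (1, 1, 1, 0) → (1, 2, 1, 0) → (1, 2, 1, 1) → (1, 2, 1, 2) → (1, 2, 2, 2))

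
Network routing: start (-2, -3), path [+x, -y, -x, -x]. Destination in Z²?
(-3, -4)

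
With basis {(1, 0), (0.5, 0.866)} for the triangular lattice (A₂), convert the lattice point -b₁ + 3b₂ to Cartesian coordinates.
(0.5, 2.598)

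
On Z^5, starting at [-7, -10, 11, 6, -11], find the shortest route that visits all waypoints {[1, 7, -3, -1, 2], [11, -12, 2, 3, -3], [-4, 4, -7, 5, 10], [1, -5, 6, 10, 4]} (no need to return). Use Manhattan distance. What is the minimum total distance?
135
(one optimal route: (-7, -10, 11, 6, -11) → (11, -12, 2, 3, -3) → (1, -5, 6, 10, 4) → (1, 7, -3, -1, 2) → (-4, 4, -7, 5, 10))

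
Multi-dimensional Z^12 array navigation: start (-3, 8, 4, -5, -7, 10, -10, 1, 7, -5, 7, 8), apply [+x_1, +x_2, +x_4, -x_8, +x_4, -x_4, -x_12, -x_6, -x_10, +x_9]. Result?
(-2, 9, 4, -4, -7, 9, -10, 0, 8, -6, 7, 7)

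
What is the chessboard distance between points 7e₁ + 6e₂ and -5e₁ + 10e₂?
12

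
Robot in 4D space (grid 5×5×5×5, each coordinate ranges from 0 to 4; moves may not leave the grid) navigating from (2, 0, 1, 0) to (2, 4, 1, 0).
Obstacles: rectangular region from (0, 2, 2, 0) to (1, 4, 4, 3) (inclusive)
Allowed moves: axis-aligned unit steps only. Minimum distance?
4
(one shortest path: (2, 0, 1, 0) → (2, 1, 1, 0) → (2, 2, 1, 0) → (2, 3, 1, 0) → (2, 4, 1, 0))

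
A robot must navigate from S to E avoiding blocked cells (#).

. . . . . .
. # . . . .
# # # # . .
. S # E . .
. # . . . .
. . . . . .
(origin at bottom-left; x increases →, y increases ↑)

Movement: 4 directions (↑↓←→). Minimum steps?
8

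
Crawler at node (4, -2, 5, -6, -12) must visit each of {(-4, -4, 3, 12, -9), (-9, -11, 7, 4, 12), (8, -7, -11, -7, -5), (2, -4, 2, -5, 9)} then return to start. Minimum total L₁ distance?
184
(one optimal route: (4, -2, 5, -6, -12) → (-4, -4, 3, 12, -9) → (-9, -11, 7, 4, 12) → (2, -4, 2, -5, 9) → (8, -7, -11, -7, -5) → (4, -2, 5, -6, -12))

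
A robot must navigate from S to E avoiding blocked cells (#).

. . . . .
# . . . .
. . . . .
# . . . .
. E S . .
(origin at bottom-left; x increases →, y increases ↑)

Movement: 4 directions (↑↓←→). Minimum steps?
1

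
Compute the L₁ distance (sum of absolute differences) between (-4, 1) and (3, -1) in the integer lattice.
9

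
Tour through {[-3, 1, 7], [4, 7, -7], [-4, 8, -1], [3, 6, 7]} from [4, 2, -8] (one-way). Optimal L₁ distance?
48
(one optimal route: (4, 2, -8) → (4, 7, -7) → (-4, 8, -1) → (-3, 1, 7) → (3, 6, 7))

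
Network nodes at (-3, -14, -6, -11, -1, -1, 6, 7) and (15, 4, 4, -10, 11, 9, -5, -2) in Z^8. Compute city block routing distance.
89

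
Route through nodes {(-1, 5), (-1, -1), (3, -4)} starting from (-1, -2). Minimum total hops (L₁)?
19
(one optimal route: (-1, -2) → (3, -4) → (-1, -1) → (-1, 5))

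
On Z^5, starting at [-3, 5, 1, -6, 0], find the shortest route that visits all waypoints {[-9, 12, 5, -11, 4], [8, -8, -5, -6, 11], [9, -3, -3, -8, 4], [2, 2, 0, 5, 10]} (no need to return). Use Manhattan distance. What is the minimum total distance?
120
(one optimal route: (-3, 5, 1, -6, 0) → (-9, 12, 5, -11, 4) → (9, -3, -3, -8, 4) → (8, -8, -5, -6, 11) → (2, 2, 0, 5, 10))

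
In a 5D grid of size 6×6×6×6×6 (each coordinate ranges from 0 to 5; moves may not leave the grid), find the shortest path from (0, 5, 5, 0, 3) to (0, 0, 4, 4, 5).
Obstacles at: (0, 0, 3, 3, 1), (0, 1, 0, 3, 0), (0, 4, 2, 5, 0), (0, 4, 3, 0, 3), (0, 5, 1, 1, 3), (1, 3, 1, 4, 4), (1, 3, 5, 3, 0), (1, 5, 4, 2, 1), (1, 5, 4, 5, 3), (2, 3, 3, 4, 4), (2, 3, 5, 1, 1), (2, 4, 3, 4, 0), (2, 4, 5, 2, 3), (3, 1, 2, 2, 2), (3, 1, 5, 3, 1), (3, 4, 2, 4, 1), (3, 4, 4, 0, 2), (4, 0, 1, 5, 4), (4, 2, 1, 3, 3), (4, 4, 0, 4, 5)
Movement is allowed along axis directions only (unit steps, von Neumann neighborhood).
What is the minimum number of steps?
12
(one shortest path: (0, 5, 5, 0, 3) → (0, 4, 5, 0, 3) → (0, 3, 5, 0, 3) → (0, 2, 5, 0, 3) → (0, 1, 5, 0, 3) → (0, 0, 5, 0, 3) → (0, 0, 4, 0, 3) → (0, 0, 4, 1, 3) → (0, 0, 4, 2, 3) → (0, 0, 4, 3, 3) → (0, 0, 4, 4, 3) → (0, 0, 4, 4, 4) → (0, 0, 4, 4, 5))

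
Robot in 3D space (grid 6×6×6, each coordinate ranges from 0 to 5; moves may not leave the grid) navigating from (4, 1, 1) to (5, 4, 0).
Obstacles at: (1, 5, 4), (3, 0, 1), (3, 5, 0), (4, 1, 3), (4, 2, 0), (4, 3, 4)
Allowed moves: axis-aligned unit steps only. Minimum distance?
5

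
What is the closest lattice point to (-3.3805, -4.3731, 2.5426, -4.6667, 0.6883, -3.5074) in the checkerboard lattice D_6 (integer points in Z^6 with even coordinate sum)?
(-3, -4, 3, -5, 1, -4)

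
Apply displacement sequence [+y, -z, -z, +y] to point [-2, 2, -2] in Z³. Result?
(-2, 4, -4)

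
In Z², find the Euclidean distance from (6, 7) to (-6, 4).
12.3693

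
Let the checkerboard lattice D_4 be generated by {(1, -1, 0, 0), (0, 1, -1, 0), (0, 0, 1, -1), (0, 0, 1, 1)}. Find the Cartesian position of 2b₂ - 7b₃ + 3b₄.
(0, 2, -6, 10)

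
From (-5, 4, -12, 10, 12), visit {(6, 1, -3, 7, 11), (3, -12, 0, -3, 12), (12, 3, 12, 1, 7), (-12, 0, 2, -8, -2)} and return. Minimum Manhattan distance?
210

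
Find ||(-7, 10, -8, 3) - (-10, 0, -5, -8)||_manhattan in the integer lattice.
27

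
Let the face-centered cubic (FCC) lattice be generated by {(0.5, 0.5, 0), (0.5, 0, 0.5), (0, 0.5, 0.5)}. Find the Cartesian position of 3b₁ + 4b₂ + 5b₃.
(3.5, 4, 4.5)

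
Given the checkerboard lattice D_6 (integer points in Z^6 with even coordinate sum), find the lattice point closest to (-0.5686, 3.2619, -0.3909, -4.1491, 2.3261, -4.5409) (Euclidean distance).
(-1, 3, 0, -4, 2, -4)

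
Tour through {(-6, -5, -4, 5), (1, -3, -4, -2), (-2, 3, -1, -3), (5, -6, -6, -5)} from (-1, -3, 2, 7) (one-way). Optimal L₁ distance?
63
(one optimal route: (-1, -3, 2, 7) → (-6, -5, -4, 5) → (-2, 3, -1, -3) → (1, -3, -4, -2) → (5, -6, -6, -5))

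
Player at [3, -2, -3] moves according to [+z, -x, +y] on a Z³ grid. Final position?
(2, -1, -2)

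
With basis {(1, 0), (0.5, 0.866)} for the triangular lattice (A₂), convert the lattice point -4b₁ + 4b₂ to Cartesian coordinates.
(-2, 3.464)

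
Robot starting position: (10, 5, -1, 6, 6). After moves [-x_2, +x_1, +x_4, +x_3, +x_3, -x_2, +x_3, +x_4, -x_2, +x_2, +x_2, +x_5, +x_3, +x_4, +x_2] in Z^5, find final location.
(11, 5, 3, 9, 7)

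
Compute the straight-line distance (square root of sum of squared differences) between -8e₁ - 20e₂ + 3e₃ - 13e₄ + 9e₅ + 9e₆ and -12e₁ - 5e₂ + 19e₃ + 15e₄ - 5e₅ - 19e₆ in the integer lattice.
47.55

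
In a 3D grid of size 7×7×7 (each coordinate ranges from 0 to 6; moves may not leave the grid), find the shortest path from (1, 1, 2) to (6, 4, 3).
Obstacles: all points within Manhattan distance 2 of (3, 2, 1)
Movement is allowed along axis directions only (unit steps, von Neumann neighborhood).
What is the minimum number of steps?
9
(one shortest path: (1, 1, 2) → (2, 1, 2) → (2, 1, 3) → (3, 1, 3) → (4, 1, 3) → (5, 1, 3) → (6, 1, 3) → (6, 2, 3) → (6, 3, 3) → (6, 4, 3))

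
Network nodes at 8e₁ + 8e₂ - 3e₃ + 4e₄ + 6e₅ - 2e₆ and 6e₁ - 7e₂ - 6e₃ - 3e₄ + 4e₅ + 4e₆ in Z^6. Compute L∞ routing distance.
15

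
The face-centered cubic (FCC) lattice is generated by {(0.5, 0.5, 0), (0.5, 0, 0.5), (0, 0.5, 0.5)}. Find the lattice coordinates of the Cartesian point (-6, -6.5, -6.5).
-6b₁ - 6b₂ - 7b₃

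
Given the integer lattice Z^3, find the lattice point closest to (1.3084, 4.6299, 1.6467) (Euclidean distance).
(1, 5, 2)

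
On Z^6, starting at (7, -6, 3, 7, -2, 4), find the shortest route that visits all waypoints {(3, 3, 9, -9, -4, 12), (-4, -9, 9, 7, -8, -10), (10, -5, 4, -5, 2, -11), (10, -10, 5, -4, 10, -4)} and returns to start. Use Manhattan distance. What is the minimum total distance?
212
(one optimal route: (7, -6, 3, 7, -2, 4) → (3, 3, 9, -9, -4, 12) → (10, -10, 5, -4, 10, -4) → (10, -5, 4, -5, 2, -11) → (-4, -9, 9, 7, -8, -10) → (7, -6, 3, 7, -2, 4))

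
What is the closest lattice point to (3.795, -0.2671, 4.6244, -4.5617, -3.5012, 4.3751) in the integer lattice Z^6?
(4, 0, 5, -5, -4, 4)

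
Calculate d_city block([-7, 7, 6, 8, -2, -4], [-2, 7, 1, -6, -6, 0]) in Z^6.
32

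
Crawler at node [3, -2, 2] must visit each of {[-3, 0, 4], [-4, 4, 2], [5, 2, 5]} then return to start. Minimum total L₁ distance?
40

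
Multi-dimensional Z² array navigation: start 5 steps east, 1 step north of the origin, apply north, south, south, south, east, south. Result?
(6, -2)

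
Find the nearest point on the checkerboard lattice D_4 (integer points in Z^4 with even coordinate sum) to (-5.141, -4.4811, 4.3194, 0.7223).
(-5, -4, 4, 1)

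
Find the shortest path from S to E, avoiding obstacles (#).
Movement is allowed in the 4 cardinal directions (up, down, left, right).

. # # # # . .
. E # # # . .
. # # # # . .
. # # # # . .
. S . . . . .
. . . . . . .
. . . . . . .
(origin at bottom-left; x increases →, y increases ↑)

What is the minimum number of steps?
5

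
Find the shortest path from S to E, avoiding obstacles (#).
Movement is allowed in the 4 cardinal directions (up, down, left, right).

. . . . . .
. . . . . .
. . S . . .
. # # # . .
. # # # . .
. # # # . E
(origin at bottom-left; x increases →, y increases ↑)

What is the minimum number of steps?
6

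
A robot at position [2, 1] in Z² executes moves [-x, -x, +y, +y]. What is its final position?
(0, 3)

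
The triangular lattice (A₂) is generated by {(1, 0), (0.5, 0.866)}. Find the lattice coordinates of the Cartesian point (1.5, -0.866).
2b₁ - b₂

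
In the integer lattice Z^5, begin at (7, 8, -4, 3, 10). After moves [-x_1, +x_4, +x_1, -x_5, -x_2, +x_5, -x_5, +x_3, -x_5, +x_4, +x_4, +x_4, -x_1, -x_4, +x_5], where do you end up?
(6, 7, -3, 6, 9)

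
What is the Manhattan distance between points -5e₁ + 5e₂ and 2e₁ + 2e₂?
10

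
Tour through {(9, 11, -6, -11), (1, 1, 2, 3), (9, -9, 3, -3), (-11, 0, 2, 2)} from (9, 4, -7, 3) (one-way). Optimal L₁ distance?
98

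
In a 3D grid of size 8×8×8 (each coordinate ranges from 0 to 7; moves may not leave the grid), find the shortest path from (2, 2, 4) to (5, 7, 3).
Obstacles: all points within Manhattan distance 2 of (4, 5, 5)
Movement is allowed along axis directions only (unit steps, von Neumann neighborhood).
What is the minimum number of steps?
9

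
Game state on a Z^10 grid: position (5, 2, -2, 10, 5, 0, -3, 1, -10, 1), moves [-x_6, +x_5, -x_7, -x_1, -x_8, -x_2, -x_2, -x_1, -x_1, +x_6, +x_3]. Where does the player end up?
(2, 0, -1, 10, 6, 0, -4, 0, -10, 1)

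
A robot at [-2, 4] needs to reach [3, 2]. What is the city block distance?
7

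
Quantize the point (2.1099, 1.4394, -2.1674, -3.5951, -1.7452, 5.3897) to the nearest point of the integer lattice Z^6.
(2, 1, -2, -4, -2, 5)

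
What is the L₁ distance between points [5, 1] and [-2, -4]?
12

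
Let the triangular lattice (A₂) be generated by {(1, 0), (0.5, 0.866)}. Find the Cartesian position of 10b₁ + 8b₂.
(14, 6.928)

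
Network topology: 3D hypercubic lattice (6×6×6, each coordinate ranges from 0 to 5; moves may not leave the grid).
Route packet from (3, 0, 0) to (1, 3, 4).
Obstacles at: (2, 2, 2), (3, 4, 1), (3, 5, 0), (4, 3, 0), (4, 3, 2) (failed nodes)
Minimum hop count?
9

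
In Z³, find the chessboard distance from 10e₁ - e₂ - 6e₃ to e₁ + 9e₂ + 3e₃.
10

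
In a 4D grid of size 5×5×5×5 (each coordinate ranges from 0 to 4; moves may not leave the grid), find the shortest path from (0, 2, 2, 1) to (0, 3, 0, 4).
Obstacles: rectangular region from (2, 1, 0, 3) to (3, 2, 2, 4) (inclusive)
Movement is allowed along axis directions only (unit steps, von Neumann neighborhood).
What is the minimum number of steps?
6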